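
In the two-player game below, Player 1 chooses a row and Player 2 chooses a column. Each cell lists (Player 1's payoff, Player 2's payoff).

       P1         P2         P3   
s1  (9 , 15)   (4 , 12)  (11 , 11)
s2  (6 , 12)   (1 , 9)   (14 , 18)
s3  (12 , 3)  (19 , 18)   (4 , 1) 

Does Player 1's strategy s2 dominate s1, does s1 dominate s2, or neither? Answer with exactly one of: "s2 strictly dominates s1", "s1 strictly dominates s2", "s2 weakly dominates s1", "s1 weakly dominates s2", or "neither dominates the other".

s2's payoffs vs s1's, by Player 2's action — P1: 6<9, P2: 1<4, P3: 14>11.
s2 does better at P3 but worse at P1, P2; neither strategy dominates the other.

neither dominates the other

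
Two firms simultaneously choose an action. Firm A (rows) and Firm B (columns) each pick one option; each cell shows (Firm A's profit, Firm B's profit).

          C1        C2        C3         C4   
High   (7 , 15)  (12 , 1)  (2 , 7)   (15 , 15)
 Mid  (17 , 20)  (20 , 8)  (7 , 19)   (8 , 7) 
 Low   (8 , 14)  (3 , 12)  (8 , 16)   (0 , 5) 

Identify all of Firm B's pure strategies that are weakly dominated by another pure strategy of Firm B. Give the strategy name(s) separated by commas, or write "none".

C1: no other strategy beats it everywhere (C2 at High (15>1); C3 at High (15>7); C4 at Mid (20>7)).
C2: dominated, since C1 does at least as well everywhere (High: 15>1, Mid: 20>8, Low: 14>12).
C3: no other strategy beats it everywhere (C1 at Low (16>14); C2 at High (7>1); C4 at Mid (19>7)).
C1 weakly dominates C4 — High: 15=15, Mid: 20>7, Low: 14>5.

C2, C4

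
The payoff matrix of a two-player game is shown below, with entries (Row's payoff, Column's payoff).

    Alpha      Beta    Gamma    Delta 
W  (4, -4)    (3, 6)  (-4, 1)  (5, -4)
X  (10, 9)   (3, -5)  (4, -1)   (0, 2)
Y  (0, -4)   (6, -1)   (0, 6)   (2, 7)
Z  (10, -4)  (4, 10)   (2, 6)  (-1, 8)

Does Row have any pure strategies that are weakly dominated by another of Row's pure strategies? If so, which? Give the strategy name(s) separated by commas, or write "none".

none

Nothing dominates W: X at Delta (5>0); Y at Alpha (4>0); Z at Delta (5>-1).
X is not dominated — it holds its own against W at Alpha (10>4); Y at Alpha (10>0); Z at Gamma (4>2).
Y is not dominated — it holds its own against W at Beta (6>3); X at Beta (6>3); Z at Beta (6>4).
Z is not dominated — it holds its own against W at Alpha (10>4); X at Beta (4>3); Y at Alpha (10>0).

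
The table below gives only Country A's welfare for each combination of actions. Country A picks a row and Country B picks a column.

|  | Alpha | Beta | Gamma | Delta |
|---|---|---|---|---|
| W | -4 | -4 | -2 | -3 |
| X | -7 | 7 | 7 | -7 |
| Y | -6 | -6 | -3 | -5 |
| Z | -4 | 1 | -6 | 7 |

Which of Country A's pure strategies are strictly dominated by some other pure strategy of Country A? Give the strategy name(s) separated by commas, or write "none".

Y

W is not dominated — it holds its own against X at Alpha (-4>-7); Y at Alpha (-4>-6); Z at Alpha (-4=-4).
X: no other strategy beats it everywhere (W at Beta (7>-4); Y at Beta (7>-6); Z at Beta (7>1)).
Y is strictly dominated by W (Alpha: -4>-6, Beta: -4>-6, Gamma: -2>-3, Delta: -3>-5).
Nothing dominates Z: W at Alpha (-4=-4); X at Alpha (-4>-7); Y at Alpha (-4>-6).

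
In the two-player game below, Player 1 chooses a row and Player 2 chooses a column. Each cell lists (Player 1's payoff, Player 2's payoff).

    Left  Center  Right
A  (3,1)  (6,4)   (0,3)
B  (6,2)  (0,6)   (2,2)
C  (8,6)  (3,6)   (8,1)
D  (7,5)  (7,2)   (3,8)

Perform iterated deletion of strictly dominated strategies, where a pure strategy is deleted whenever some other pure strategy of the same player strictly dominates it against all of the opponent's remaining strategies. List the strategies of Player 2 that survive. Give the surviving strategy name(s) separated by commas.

Row A is eliminated: D beats it against every remaining column (Left: 7>3, Center: 7>6, Right: 3>0).
Row B is eliminated: C beats it against every remaining column (Left: 8>6, Center: 3>0, Right: 8>2).
Among the remaining strategies, none is strictly dominated by another pure strategy of the same player, so the elimination stops.
Surviving strategies — Player 1: {C, D}; Player 2: {Left, Center, Right}.

Left, Center, Right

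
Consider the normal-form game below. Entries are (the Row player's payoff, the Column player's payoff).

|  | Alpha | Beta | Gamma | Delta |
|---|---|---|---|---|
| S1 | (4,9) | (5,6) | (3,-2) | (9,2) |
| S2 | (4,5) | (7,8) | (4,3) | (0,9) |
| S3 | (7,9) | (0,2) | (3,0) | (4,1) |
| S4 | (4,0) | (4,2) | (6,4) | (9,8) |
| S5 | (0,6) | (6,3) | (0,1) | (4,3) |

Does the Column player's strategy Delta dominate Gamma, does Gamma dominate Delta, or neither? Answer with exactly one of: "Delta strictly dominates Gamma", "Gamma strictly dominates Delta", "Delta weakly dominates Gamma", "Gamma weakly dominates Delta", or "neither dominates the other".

Delta strictly dominates Gamma

Compare Delta to Gamma across each choice by the Row player: S1: 2>-2, S2: 9>3, S3: 1>0, S4: 8>4, S5: 3>1.
Delta gives a strictly higher payoff against each choice by the Row player, so Delta strictly dominates Gamma.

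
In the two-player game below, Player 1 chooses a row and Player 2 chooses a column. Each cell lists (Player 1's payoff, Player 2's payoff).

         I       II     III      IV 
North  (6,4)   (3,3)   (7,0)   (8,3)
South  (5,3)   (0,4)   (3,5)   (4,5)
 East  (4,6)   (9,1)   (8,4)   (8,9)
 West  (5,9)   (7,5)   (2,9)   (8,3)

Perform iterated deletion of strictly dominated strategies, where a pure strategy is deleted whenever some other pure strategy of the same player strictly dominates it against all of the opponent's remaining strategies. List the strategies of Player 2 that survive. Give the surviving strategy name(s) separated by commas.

I, III, IV

For Player 1, North strictly dominates South on the remaining columns (I: 6>5, II: 3>0, III: 7>3, IV: 8>4); eliminate South.
Column II is eliminated: I beats it against every remaining row (North: 4>3, East: 6>1, West: 9>5).
Among the remaining strategies, none is strictly dominated by another pure strategy of the same player, so the elimination stops.
Surviving strategies — Player 1: {North, East, West}; Player 2: {I, III, IV}.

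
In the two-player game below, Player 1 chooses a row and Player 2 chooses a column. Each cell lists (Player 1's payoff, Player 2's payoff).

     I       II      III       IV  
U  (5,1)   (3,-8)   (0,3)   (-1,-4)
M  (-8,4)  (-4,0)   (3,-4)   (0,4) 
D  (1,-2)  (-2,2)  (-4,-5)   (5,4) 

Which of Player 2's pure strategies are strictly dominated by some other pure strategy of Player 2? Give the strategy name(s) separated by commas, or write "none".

I: no other strategy beats it everywhere (II at U (1>-8); III at M (4>-4); IV at U (1>-4)).
II is strictly dominated by IV (U: -4>-8, M: 4>0, D: 4>2).
Nothing dominates III: I at U (3>1); II at U (3>-8); IV at U (3>-4).
IV is not dominated — it holds its own against I at M (4=4); II at U (-4>-8); III at M (4>-4).

II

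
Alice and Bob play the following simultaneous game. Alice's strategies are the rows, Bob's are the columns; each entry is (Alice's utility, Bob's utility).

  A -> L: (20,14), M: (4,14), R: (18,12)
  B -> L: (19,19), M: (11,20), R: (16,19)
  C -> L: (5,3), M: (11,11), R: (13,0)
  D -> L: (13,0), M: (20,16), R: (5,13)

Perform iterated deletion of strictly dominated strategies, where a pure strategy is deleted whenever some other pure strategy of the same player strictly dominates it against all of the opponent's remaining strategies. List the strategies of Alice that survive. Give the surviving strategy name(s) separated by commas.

Bob's strategy R is strictly dominated by M (A: 14>12, B: 20>19, C: 11>0, D: 16>13) and is removed.
For Alice, D strictly dominates C on the remaining columns (L: 13>5, M: 20>11); eliminate C.
Among the remaining strategies, none is strictly dominated by another pure strategy of the same player, so the elimination stops.
Surviving strategies — Alice: {A, B, D}; Bob: {L, M}.

A, B, D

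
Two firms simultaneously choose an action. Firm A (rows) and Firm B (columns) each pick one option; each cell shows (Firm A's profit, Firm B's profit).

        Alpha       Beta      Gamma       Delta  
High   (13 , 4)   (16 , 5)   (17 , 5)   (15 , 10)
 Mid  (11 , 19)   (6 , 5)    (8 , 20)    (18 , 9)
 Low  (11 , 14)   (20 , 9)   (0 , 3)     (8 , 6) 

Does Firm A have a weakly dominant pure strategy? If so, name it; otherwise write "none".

none

High fails to dominate Mid at Delta (15<18).
Mid fails to dominate High at Alpha (11<13).
Low fails to dominate High at Alpha (11<13).
No single strategy dominates all the others.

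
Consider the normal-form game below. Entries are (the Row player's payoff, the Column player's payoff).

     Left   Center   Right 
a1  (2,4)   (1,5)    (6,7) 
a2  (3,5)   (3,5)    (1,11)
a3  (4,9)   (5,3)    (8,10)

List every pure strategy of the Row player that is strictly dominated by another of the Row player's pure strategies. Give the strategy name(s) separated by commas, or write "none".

a1, a2

a1: dominated, since a3 does at least as well everywhere (Left: 4>2, Center: 5>1, Right: 8>6).
a2: dominated, since a3 does at least as well everywhere (Left: 4>3, Center: 5>3, Right: 8>1).
a3: no other strategy beats it everywhere (a1 at Left (4>2); a2 at Left (4>3)).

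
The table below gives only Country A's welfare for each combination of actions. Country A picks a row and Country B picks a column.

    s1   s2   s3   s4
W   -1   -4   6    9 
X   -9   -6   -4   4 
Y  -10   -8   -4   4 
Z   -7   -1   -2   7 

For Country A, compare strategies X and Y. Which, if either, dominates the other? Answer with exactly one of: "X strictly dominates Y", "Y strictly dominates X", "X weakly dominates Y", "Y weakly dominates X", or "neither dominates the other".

Compare X to Y across every action of Country B: s1: -9>-10, s2: -6>-8, s3: -4=-4, s4: 4=4.
X is at least as good everywhere and strictly better somewhere (tied only at s3, s4), so X weakly but not strictly dominates Y.

X weakly dominates Y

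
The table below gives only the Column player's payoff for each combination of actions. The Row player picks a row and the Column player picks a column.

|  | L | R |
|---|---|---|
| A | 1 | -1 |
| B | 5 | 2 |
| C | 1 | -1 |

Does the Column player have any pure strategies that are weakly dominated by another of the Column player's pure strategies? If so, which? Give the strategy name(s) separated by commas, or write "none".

R

L: no other strategy beats it everywhere (R at A (1>-1)).
R is weakly dominated by L (A: 1>-1, B: 5>2, C: 1>-1).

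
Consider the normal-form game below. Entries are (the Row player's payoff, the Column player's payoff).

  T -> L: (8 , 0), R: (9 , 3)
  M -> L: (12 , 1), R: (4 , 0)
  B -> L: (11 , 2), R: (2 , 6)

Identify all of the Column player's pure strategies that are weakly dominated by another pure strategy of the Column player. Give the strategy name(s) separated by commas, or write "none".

L: no other strategy beats it everywhere (R at M (1>0)).
R: no other strategy beats it everywhere (L at T (3>0)).

none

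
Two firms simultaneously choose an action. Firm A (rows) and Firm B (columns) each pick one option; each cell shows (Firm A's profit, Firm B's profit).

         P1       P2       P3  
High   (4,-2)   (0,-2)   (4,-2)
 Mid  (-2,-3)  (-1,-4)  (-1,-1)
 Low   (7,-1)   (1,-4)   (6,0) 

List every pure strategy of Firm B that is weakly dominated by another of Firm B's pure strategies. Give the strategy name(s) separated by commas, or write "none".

P1 is weakly dominated by P3 (High: -2=-2, Mid: -1>-3, Low: 0>-1).
P2 is weakly dominated by P1 (High: -2=-2, Mid: -3>-4, Low: -1>-4).
P3 is not dominated — it holds its own against P1 at Mid (-1>-3); P2 at Mid (-1>-4).

P1, P2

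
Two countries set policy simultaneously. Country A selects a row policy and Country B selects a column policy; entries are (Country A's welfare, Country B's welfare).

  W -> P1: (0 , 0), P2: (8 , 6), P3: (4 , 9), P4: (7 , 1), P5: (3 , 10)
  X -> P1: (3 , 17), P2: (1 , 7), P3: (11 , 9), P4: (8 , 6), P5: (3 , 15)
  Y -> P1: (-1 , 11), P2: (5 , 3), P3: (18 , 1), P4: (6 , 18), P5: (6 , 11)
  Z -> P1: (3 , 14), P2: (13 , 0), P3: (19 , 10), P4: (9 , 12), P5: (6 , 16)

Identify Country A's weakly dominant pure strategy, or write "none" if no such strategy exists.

Z vs W: P1: 3>0, P2: 13>8, P3: 19>4, P4: 9>7, P5: 6>3.
Z vs X: P1: 3=3, P2: 13>1, P3: 19>11, P4: 9>8, P5: 6>3.
Z vs Y: P1: 3>-1, P2: 13>5, P3: 19>18, P4: 9>6, P5: 6=6.
Z is at least as good as every other strategy against every opponent action, so it is weakly dominant.

Z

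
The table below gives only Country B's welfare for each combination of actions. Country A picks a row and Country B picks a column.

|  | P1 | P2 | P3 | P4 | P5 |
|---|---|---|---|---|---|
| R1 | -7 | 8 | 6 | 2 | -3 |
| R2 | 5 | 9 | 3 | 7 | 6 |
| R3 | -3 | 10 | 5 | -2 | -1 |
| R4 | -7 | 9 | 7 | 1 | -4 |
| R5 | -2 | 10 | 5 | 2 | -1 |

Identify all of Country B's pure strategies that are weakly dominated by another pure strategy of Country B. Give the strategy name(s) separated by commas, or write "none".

P1 is weakly dominated by P2 (R1: 8>-7, R2: 9>5, R3: 10>-3, R4: 9>-7, R5: 10>-2).
Nothing dominates P2: P1 at R1 (8>-7); P3 at R1 (8>6); P4 at R1 (8>2); P5 at R1 (8>-3).
P2 weakly dominates P3 — R1: 8>6, R2: 9>3, R3: 10>5, R4: 9>7, R5: 10>5.
P4 is weakly dominated by P2 (R1: 8>2, R2: 9>7, R3: 10>-2, R4: 9>1, R5: 10>2).
P5: dominated, since P2 does at least as well everywhere (R1: 8>-3, R2: 9>6, R3: 10>-1, R4: 9>-4, R5: 10>-1).

P1, P3, P4, P5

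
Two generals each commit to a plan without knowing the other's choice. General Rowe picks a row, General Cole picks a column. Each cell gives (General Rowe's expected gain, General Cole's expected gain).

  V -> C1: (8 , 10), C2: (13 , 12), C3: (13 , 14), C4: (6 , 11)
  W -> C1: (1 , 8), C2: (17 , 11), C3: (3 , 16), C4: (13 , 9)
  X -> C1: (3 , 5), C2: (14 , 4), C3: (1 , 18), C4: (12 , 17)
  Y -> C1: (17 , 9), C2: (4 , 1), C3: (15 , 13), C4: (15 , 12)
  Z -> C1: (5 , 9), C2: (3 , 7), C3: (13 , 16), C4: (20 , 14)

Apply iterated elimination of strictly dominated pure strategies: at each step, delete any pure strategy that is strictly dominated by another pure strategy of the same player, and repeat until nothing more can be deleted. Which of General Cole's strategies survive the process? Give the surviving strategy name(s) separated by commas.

For General Cole, C3 strictly dominates C1 on the remaining rows (V: 14>10, W: 16>8, X: 18>5, Y: 13>9, Z: 16>9); eliminate C1.
For General Rowe, W strictly dominates X on the remaining columns (C2: 17>14, C3: 3>1, C4: 13>12); eliminate X.
General Cole's strategy C2 is strictly dominated by C3 (V: 14>12, W: 16>11, Y: 13>1, Z: 16>7) and is removed.
General Rowe's strategy V is strictly dominated by Y (C3: 15>13, C4: 15>6) and is removed.
For General Rowe, Y strictly dominates W on the remaining columns (C3: 15>3, C4: 15>13); eliminate W.
Column C4 is eliminated: C3 beats it against every remaining row (Y: 13>12, Z: 16>14).
Row Z is eliminated: Y beats it against every remaining column (C3: 15>13).
Among the remaining strategies, none is strictly dominated by another pure strategy of the same player, so the elimination stops.
Surviving strategies — General Rowe: {Y}; General Cole: {C3}.

C3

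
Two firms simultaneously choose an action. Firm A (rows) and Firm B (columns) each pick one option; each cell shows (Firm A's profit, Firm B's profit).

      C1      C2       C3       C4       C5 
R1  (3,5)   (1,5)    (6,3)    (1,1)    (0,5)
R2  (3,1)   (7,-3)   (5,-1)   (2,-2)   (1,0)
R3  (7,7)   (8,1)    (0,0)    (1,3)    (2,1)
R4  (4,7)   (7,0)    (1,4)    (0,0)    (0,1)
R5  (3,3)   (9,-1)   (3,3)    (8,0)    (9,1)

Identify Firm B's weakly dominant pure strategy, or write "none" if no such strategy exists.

C1 vs C2: R1: 5=5, R2: 1>-3, R3: 7>1, R4: 7>0, R5: 3>-1.
C1 vs C3: R1: 5>3, R2: 1>-1, R3: 7>0, R4: 7>4, R5: 3=3.
C1 vs C4: R1: 5>1, R2: 1>-2, R3: 7>3, R4: 7>0, R5: 3>0.
C1 vs C5: R1: 5=5, R2: 1>0, R3: 7>1, R4: 7>1, R5: 3>1.
C1 is at least as good as every other strategy against every opponent action, so it is weakly dominant.

C1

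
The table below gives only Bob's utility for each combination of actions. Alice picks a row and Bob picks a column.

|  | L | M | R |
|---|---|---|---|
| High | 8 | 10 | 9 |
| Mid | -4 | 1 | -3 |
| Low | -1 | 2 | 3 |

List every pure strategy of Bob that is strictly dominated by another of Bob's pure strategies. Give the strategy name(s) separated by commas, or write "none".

L

L is strictly dominated by M (High: 10>8, Mid: 1>-4, Low: 2>-1).
Nothing dominates M: L at High (10>8); R at High (10>9).
Nothing dominates R: L at High (9>8); M at Low (3>2).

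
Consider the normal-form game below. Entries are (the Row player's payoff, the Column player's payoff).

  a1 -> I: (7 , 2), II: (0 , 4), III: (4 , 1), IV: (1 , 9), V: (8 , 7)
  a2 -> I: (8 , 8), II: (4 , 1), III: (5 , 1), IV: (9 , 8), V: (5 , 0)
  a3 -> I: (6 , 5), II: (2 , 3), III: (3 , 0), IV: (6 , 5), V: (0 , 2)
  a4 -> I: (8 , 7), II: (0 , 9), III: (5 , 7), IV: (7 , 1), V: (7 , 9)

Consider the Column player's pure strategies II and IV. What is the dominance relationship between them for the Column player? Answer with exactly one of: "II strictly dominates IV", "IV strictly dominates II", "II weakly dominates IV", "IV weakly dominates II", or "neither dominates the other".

neither dominates the other

II's payoffs vs IV's, by the Row player's action — a1: 4<9, a2: 1<8, a3: 3<5, a4: 9>1.
II does better at a4 but worse at a1, a2, a3; neither strategy dominates the other.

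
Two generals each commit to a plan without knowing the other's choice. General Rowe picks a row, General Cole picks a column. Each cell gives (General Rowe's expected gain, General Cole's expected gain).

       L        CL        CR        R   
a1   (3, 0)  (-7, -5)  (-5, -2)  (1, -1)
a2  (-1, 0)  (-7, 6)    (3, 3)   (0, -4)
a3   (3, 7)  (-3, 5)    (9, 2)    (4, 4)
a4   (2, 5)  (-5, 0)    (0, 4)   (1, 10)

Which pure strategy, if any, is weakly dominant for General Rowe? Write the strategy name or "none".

a3 vs a1: L: 3=3, CL: -3>-7, CR: 9>-5, R: 4>1.
a3 vs a2: L: 3>-1, CL: -3>-7, CR: 9>3, R: 4>0.
a3 vs a4: L: 3>2, CL: -3>-5, CR: 9>0, R: 4>1.
a3 is at least as good as every other strategy against every opponent action, so it is weakly dominant.

a3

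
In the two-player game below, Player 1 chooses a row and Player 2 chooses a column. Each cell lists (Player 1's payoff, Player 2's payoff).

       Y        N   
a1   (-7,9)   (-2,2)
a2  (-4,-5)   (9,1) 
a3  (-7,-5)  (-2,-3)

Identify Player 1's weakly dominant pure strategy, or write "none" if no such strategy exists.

a2 vs a1: Y: -4>-7, N: 9>-2.
a2 vs a3: Y: -4>-7, N: 9>-2.
a2 is at least as good as every other strategy against every opponent action, so it is weakly dominant.

a2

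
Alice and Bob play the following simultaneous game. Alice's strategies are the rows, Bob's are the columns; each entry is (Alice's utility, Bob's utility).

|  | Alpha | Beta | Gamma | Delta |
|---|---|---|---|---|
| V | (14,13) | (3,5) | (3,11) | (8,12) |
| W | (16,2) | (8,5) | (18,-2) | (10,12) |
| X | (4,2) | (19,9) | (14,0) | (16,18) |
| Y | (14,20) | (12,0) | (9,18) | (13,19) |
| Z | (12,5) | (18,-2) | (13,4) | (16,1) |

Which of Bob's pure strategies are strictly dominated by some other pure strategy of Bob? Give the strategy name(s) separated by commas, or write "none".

Alpha is not dominated — it holds its own against Beta at V (13>5); Gamma at V (13>11); Delta at V (13>12).
Beta: dominated, since Delta does at least as well everywhere (V: 12>5, W: 12>5, X: 18>9, Y: 19>0, Z: 1>-2).
Gamma: dominated, since Alpha does at least as well everywhere (V: 13>11, W: 2>-2, X: 2>0, Y: 20>18, Z: 5>4).
Delta: no other strategy beats it everywhere (Alpha at W (12>2); Beta at V (12>5); Gamma at V (12>11)).

Beta, Gamma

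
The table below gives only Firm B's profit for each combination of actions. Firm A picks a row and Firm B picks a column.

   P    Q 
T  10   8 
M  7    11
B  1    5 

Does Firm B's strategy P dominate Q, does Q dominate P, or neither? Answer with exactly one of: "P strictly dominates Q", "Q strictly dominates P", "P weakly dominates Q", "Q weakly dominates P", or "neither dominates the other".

neither dominates the other

Compare P to Q across each opponent action: T: 10>8, M: 7<11, B: 1<5.
P does better at T but worse at M, B; neither strategy dominates the other.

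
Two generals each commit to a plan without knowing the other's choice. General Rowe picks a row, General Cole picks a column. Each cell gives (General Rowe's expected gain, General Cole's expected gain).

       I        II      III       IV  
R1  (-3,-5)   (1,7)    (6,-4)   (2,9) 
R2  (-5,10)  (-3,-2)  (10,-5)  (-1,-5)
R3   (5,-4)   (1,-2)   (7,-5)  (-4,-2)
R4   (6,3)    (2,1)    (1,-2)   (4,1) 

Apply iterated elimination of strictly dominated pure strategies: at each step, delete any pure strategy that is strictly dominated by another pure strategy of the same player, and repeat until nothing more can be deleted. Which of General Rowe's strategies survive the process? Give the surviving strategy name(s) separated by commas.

Column III is eliminated: II beats it against every remaining row (R1: 7>-4, R2: -2>-5, R3: -2>-5, R4: 1>-2).
For General Rowe, R4 strictly dominates R1 on the remaining columns (I: 6>-3, II: 2>1, IV: 4>2); eliminate R1.
For General Rowe, R4 strictly dominates R2 on the remaining columns (I: 6>-5, II: 2>-3, IV: 4>-1); eliminate R2.
General Rowe's strategy R3 is strictly dominated by R4 (I: 6>5, II: 2>1, IV: 4>-4) and is removed.
For General Cole, I strictly dominates II on the remaining rows (R4: 3>1); eliminate II.
For General Cole, I strictly dominates IV on the remaining rows (R4: 3>1); eliminate IV.
Among the remaining strategies, none is strictly dominated by another pure strategy of the same player, so the elimination stops.
Surviving strategies — General Rowe: {R4}; General Cole: {I}.

R4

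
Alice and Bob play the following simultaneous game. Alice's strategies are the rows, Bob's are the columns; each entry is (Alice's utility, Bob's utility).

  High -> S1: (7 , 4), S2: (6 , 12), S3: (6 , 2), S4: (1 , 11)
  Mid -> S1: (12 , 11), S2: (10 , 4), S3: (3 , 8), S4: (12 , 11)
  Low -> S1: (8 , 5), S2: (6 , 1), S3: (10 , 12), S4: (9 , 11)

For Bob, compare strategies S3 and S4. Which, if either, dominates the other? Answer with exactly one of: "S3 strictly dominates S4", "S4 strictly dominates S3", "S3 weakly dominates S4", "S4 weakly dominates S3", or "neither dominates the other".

Compare S3 to S4 across each opponent action: High: 2<11, Mid: 8<11, Low: 12>11.
S3 does better at Low but worse at High, Mid; neither strategy dominates the other.

neither dominates the other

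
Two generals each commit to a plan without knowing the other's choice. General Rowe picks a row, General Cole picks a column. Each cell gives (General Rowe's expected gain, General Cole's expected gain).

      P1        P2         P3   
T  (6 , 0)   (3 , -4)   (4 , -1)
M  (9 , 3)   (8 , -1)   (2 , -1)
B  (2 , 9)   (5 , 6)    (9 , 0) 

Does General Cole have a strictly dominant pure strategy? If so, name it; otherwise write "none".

P1 vs P2: T: 0>-4, M: 3>-1, B: 9>6.
P1 vs P3: T: 0>-1, M: 3>-1, B: 9>0.
P1 strictly beats every other strategy against every opponent action, so it is strictly dominant.

P1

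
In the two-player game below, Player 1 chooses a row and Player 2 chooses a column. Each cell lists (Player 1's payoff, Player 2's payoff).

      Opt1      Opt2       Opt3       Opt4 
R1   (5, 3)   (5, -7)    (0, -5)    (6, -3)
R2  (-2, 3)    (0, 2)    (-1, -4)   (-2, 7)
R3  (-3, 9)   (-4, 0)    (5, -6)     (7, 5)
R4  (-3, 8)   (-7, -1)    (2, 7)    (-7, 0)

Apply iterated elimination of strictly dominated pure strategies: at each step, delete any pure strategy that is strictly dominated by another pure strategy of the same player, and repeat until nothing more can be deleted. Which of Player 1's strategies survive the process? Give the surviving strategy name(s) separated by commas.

R1

For Player 1, R1 strictly dominates R2 on the remaining columns (Opt1: 5>-2, Opt2: 5>0, Opt3: 0>-1, Opt4: 6>-2); eliminate R2.
For Player 2, Opt1 strictly dominates Opt2 on the remaining rows (R1: 3>-7, R3: 9>0, R4: 8>-1); eliminate Opt2.
Column Opt3 is eliminated: Opt1 beats it against every remaining row (R1: 3>-5, R3: 9>-6, R4: 8>7).
Player 1's strategy R4 is strictly dominated by R1 (Opt1: 5>-3, Opt4: 6>-7) and is removed.
Column Opt4 is eliminated: Opt1 beats it against every remaining row (R1: 3>-3, R3: 9>5).
Player 1's strategy R3 is strictly dominated by R1 (Opt1: 5>-3) and is removed.
Among the remaining strategies, none is strictly dominated by another pure strategy of the same player, so the elimination stops.
Surviving strategies — Player 1: {R1}; Player 2: {Opt1}.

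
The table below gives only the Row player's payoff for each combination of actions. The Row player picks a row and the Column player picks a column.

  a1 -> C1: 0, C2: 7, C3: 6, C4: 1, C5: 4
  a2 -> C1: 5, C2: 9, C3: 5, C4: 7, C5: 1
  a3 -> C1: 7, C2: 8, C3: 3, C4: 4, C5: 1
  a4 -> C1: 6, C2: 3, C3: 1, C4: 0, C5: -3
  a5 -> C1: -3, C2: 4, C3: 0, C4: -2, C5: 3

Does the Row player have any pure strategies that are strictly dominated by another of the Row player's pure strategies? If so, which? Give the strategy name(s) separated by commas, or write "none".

a4, a5

a1 is not dominated — it holds its own against a2 at C3 (6>5); a3 at C3 (6>3); a4 at C2 (7>3); a5 at C1 (0>-3).
a2 is not dominated — it holds its own against a1 at C1 (5>0); a3 at C2 (9>8); a4 at C2 (9>3); a5 at C1 (5>-3).
Nothing dominates a3: a1 at C1 (7>0); a2 at C1 (7>5); a4 at C1 (7>6); a5 at C1 (7>-3).
a4: dominated, since a3 does at least as well everywhere (C1: 7>6, C2: 8>3, C3: 3>1, C4: 4>0, C5: 1>-3).
a5 is strictly dominated by a1 (C1: 0>-3, C2: 7>4, C3: 6>0, C4: 1>-2, C5: 4>3).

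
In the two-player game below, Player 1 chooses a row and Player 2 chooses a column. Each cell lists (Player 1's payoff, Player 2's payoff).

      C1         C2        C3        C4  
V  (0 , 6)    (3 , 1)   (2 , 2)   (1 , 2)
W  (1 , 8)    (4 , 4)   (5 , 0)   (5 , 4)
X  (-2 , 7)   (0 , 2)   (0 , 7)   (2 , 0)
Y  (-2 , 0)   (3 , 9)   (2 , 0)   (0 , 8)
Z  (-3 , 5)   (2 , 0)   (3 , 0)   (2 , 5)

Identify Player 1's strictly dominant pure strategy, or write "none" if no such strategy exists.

W

W vs V: C1: 1>0, C2: 4>3, C3: 5>2, C4: 5>1.
W vs X: C1: 1>-2, C2: 4>0, C3: 5>0, C4: 5>2.
W vs Y: C1: 1>-2, C2: 4>3, C3: 5>2, C4: 5>0.
W vs Z: C1: 1>-3, C2: 4>2, C3: 5>3, C4: 5>2.
W strictly beats every other strategy against every opponent action, so it is strictly dominant.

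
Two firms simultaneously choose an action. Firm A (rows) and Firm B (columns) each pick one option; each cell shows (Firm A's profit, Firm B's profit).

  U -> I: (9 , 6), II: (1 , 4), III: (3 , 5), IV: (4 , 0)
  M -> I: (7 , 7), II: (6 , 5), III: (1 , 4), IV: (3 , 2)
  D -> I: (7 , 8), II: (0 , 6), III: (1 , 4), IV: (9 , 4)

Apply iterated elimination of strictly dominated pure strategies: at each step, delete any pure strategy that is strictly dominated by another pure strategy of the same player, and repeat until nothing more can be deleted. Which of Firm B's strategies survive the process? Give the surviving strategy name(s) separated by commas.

I

For Firm B, I strictly dominates II on the remaining rows (U: 6>4, M: 7>5, D: 8>6); eliminate II.
For Firm A, U strictly dominates M on the remaining columns (I: 9>7, III: 3>1, IV: 4>3); eliminate M.
Column III is eliminated: I beats it against every remaining row (U: 6>5, D: 8>4).
Column IV is eliminated: I beats it against every remaining row (U: 6>0, D: 8>4).
For Firm A, U strictly dominates D on the remaining columns (I: 9>7); eliminate D.
Among the remaining strategies, none is strictly dominated by another pure strategy of the same player, so the elimination stops.
Surviving strategies — Firm A: {U}; Firm B: {I}.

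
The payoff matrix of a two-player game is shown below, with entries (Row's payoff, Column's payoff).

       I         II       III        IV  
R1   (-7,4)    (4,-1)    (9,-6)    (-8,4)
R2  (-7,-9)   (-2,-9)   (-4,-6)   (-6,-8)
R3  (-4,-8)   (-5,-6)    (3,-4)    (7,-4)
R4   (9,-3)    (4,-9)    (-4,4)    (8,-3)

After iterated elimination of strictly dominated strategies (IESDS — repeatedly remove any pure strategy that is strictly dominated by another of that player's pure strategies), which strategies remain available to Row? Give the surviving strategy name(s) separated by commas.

Column II is eliminated: IV beats it against every remaining row (R1: 4>-1, R2: -8>-9, R3: -4>-6, R4: -3>-9).
For Row, R3 strictly dominates R2 on the remaining columns (I: -4>-7, III: 3>-4, IV: 7>-6); eliminate R2.
Among the remaining strategies, none is strictly dominated by another pure strategy of the same player, so the elimination stops.
Surviving strategies — Row: {R1, R3, R4}; Column: {I, III, IV}.

R1, R3, R4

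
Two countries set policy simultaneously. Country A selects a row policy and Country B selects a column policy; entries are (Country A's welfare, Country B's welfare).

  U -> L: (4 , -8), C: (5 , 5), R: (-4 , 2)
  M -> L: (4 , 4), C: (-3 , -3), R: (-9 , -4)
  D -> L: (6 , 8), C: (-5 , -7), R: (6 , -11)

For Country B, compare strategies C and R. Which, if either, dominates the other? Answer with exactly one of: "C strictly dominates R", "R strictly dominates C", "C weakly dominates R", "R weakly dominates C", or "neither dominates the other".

C strictly dominates R

Compare C to R across each choice by Country A: U: 5>2, M: -3>-4, D: -7>-11.
C gives a strictly higher payoff against each choice by Country A, so C strictly dominates R.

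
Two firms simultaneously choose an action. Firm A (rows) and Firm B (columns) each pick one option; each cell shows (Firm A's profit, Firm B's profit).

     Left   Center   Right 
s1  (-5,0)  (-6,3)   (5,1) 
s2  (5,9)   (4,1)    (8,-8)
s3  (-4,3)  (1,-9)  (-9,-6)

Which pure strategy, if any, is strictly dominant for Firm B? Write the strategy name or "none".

none

Left fails to dominate Center at s1 (0<3).
Center fails to dominate Left at s2 (1<9).
Right fails to dominate Left at s2 (-8<9).
No single strategy dominates all the others.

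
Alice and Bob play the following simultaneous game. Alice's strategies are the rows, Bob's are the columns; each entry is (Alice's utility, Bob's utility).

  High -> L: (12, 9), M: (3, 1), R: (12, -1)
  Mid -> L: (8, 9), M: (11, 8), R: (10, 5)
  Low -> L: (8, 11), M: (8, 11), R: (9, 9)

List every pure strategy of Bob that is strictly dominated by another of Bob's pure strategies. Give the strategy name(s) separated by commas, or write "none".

L is not dominated — it holds its own against M at High (9>1); R at High (9>-1).
M is not dominated — it holds its own against L at Low (11=11); R at High (1>-1).
L strictly dominates R — High: 9>-1, Mid: 9>5, Low: 11>9.

R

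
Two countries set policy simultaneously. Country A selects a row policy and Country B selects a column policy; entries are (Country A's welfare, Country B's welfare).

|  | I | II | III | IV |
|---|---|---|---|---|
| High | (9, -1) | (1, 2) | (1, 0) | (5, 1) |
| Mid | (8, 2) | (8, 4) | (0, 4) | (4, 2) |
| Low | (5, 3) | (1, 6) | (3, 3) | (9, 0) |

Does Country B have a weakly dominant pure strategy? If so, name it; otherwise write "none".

II vs I: High: 2>-1, Mid: 4>2, Low: 6>3.
II vs III: High: 2>0, Mid: 4=4, Low: 6>3.
II vs IV: High: 2>1, Mid: 4>2, Low: 6>0.
II is at least as good as every other strategy against every opponent action, so it is weakly dominant.

II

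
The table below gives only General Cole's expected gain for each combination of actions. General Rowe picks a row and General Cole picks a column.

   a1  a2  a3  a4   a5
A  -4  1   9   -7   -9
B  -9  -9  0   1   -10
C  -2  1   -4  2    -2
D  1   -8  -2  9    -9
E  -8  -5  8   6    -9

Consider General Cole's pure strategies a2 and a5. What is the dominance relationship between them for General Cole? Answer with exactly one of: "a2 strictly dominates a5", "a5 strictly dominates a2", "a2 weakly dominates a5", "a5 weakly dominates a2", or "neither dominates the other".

a2's payoffs vs a5's, by General Rowe's action — A: 1>-9, B: -9>-10, C: 1>-2, D: -8>-9, E: -5>-9.
Every comparison favours a2, so a2 strictly dominates a5.

a2 strictly dominates a5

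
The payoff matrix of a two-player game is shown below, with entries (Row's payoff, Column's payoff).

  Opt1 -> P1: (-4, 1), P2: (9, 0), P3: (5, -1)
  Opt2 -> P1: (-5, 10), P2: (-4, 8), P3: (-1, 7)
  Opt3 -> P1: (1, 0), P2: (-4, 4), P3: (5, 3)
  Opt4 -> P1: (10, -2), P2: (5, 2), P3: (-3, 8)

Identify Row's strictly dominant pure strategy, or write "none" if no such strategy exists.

Opt1 fails to dominate Opt3 at P1 (-4<1).
Opt2 fails to dominate Opt1 at P1 (-5<-4).
Opt3 fails to dominate Opt1 at P2 (-4<9).
Opt4 fails to dominate Opt1 at P2 (5<9).
No single strategy dominates all the others.

none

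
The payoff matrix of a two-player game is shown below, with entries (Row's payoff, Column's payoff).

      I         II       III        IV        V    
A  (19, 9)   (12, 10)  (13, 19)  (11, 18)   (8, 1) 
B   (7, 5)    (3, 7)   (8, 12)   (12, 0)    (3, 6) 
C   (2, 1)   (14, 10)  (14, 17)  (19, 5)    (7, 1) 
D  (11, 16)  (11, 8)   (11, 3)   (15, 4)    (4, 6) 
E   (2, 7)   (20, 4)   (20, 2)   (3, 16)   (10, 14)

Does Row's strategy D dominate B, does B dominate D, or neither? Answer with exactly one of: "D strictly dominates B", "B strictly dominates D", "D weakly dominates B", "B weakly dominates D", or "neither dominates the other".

D's payoffs vs B's, by Column's action — I: 11>7, II: 11>3, III: 11>8, IV: 15>12, V: 4>3.
Every comparison favours D, so D strictly dominates B.

D strictly dominates B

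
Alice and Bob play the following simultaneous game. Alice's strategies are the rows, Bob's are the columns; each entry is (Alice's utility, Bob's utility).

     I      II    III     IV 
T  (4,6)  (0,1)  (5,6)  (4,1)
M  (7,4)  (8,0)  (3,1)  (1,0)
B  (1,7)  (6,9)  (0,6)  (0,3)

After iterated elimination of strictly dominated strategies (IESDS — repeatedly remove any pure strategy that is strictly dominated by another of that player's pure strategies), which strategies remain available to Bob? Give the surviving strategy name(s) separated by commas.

Row B is eliminated: M beats it against every remaining column (I: 7>1, II: 8>6, III: 3>0, IV: 1>0).
For Bob, I strictly dominates II on the remaining rows (T: 6>1, M: 4>0); eliminate II.
Column IV is eliminated: I beats it against every remaining row (T: 6>1, M: 4>0).
Among the remaining strategies, none is strictly dominated by another pure strategy of the same player, so the elimination stops.
Surviving strategies — Alice: {T, M}; Bob: {I, III}.

I, III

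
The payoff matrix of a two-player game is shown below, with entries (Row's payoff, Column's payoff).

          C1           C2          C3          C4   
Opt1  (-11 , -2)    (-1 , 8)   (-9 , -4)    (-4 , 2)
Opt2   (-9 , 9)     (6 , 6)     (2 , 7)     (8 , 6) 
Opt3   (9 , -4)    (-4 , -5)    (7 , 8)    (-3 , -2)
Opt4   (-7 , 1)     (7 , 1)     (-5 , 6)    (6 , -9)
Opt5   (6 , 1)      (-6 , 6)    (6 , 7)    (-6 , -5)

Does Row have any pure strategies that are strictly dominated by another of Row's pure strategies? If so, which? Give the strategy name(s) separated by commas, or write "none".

Opt1, Opt5

Opt2 strictly dominates Opt1 — C1: -9>-11, C2: 6>-1, C3: 2>-9, C4: 8>-4.
Opt2 is not dominated — it holds its own against Opt1 at C1 (-9>-11); Opt3 at C2 (6>-4); Opt4 at C3 (2>-5); Opt5 at C2 (6>-6).
Opt3: no other strategy beats it everywhere (Opt1 at C1 (9>-11); Opt2 at C1 (9>-9); Opt4 at C1 (9>-7); Opt5 at C1 (9>6)).
Nothing dominates Opt4: Opt1 at C1 (-7>-11); Opt2 at C1 (-7>-9); Opt3 at C2 (7>-4); Opt5 at C2 (7>-6).
Opt5 is strictly dominated by Opt3 (C1: 9>6, C2: -4>-6, C3: 7>6, C4: -3>-6).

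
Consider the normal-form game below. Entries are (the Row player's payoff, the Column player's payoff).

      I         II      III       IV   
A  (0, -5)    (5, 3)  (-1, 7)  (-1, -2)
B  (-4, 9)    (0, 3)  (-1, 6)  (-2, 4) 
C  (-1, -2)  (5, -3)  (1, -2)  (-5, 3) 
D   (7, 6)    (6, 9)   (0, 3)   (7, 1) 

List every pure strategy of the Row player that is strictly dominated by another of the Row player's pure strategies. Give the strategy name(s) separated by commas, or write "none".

A is strictly dominated by D (I: 7>0, II: 6>5, III: 0>-1, IV: 7>-1).
B: dominated, since D does at least as well everywhere (I: 7>-4, II: 6>0, III: 0>-1, IV: 7>-2).
C: no other strategy beats it everywhere (A at II (5=5); B at I (-1>-4); D at III (1>0)).
D: no other strategy beats it everywhere (A at I (7>0); B at I (7>-4); C at I (7>-1)).

A, B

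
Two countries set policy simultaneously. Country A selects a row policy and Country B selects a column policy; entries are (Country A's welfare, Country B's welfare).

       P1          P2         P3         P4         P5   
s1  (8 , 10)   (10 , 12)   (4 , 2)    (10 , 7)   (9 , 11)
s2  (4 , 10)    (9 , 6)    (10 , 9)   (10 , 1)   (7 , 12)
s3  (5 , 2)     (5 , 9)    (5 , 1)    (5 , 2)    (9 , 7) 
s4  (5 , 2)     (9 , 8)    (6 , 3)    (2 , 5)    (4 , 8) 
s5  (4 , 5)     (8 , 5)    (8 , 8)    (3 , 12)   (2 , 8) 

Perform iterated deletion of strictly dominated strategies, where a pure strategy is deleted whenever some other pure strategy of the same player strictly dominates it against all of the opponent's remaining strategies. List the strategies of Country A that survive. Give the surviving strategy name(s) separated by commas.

s1

For Country B, P5 strictly dominates P1 on the remaining rows (s1: 11>10, s2: 12>10, s3: 7>2, s4: 8>2, s5: 8>5); eliminate P1.
Country A's strategy s5 is strictly dominated by s2 (P2: 9>8, P3: 10>8, P4: 10>3, P5: 7>2) and is removed.
For Country B, P5 strictly dominates P3 on the remaining rows (s1: 11>2, s2: 12>9, s3: 7>1, s4: 8>3); eliminate P3.
Row s4 is eliminated: s1 beats it against every remaining column (P2: 10>9, P4: 10>2, P5: 9>4).
Column P4 is eliminated: P2 beats it against every remaining row (s1: 12>7, s2: 6>1, s3: 9>2).
Row s2 is eliminated: s1 beats it against every remaining column (P2: 10>9, P5: 9>7).
For Country B, P2 strictly dominates P5 on the remaining rows (s1: 12>11, s3: 9>7); eliminate P5.
For Country A, s1 strictly dominates s3 on the remaining columns (P2: 10>5); eliminate s3.
Among the remaining strategies, none is strictly dominated by another pure strategy of the same player, so the elimination stops.
Surviving strategies — Country A: {s1}; Country B: {P2}.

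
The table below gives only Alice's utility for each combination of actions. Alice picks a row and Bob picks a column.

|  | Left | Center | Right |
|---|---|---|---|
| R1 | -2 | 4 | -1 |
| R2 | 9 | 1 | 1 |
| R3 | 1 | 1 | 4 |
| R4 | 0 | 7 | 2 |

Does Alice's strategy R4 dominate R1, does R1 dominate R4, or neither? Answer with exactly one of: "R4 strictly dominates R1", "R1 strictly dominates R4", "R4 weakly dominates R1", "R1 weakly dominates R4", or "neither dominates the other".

Compare R4 to R1 across each opponent action: Left: 0>-2, Center: 7>4, Right: 2>-1.
R4 gives a strictly higher payoff against each opponent action, so R4 strictly dominates R1.

R4 strictly dominates R1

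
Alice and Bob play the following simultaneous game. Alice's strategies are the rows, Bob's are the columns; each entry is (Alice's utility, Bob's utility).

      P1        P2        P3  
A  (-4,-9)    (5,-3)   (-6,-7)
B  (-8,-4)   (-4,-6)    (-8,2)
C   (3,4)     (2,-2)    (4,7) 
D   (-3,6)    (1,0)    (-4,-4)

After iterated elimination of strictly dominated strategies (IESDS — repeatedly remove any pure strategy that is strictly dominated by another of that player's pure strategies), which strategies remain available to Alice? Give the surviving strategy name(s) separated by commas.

Alice's strategy B is strictly dominated by A (P1: -4>-8, P2: 5>-4, P3: -6>-8) and is removed.
For Alice, C strictly dominates D on the remaining columns (P1: 3>-3, P2: 2>1, P3: 4>-4); eliminate D.
Bob's strategy P1 is strictly dominated by P3 (A: -7>-9, C: 7>4) and is removed.
Among the remaining strategies, none is strictly dominated by another pure strategy of the same player, so the elimination stops.
Surviving strategies — Alice: {A, C}; Bob: {P2, P3}.

A, C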